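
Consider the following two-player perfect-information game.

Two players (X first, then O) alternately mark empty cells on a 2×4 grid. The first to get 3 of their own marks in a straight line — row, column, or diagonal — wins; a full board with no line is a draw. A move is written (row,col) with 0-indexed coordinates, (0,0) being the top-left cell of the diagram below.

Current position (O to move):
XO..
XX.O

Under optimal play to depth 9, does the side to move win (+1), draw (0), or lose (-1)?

ply 1, O at XO../XX.O | (0,2)=-1→XOO./XX.O; (0,3)=-1→XO.O/XX.O; (1,2)=+0→XO../XXOO*
ply 2, X at XO../XXOO | (0,2)=+0→XOX./XXOO*; (0,3)=+0→XO.X/XXOO
ply 3, O at XOX./XXOO | (0,3)=+0→XOXO/XXOO*
ply 4: XOXO/XXOO is terminal +0 (X); from XO../XX.O depth 9

value(XO../XX.O, O) = 0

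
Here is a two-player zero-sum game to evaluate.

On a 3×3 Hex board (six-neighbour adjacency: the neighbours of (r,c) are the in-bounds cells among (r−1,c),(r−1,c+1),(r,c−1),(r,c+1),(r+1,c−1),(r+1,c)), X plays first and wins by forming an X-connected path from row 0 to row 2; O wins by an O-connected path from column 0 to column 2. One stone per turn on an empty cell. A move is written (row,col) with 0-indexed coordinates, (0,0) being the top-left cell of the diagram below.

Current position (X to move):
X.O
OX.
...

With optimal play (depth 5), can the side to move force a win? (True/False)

X winning at [X.O/OX./...]: True

ply 1, X at X.O/OX./... | (0,1)=+1→XXO/OX./...*; (1,2)=-1→X.O/OXX/...; (2,0)=-1→X.O/OX./X..; (2,1)=-1→X.O/OX./.X.; (2,2)=-1→X.O/OX./..X
ply 2, O at XXO/OX./... | (1,2)=-1→XXO/OXO/...*; (2,0)=-1→XXO/OX./O..; (2,1)=-1→XXO/OX./.O.; (2,2)=-1→XXO/OX./..O
ply 3, X at XXO/OXO/... | (2,0)=+1→XXO/OXO/X..*; (2,1)=+1→XXO/OXO/.X.; (2,2)=+1→XXO/OXO/..X
ply 4: XXO/OXO/X.. is terminal -1 (O); from X.O/OX./... depth 5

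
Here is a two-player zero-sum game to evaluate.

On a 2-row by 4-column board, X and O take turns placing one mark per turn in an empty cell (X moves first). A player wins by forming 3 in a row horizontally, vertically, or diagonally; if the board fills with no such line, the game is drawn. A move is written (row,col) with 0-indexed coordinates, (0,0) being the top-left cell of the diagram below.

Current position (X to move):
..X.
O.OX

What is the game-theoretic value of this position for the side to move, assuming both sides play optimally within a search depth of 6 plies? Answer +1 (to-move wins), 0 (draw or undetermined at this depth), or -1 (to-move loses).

value(..X./O.OX, X) = 0

ply 1, X at ..X./O.OX | (0,0)=-1→X.X./O.OX; (0,1)=-1→.XX./O.OX; (0,3)=-1→..XX/O.OX; (1,1)=+0→..X./OXOX*
ply 2, O at ..X./OXOX | (0,0)=+0→O.X./OXOX*; (0,1)=+0→.OX./OXOX; (0,3)=+0→..XO/OXOX
ply 3, X at O.X./OXOX | (0,1)=+0→OXX./OXOX*; (0,3)=+0→O.XX/OXOX
ply 4, O at OXX./OXOX | (0,3)=+0→OXXO/OXOX*
ply 5: OXXO/OXOX is terminal +0 (X); from ..X./O.OX depth 6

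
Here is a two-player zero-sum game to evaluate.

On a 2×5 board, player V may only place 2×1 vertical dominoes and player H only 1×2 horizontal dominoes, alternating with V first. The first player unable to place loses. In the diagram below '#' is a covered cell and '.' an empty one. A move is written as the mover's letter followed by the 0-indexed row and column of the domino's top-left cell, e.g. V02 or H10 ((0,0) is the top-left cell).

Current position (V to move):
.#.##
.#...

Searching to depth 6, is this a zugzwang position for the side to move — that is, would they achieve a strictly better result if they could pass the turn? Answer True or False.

zugzwang(.#.##/.#..., V) = False

[.#.##/.#...] V move#1: V00:-1/##.##/##..., V02:+1/.####/.##..*
[.####/.##..] H move#2: H13:-1/.####/.####*
[.####/.####] V move#3: V00:+1/#####/#####*
[#####/#####] end (terminal -1, H#4); searched .#.##/.#... to 6
if V skipped the turn, H would face:
~ [.#.##/.#...] H move#1: H12:-1/.#.##/.###.*, H13:-1/.#.##/.#.##
~ [.#.##/.###.] V move#2: V00:+1/##.##/####.*
~ [##.##/####.] end (terminal -1, H#3); searched .#.##/.#... to 6
compare (V): move=+1 vs pass=+1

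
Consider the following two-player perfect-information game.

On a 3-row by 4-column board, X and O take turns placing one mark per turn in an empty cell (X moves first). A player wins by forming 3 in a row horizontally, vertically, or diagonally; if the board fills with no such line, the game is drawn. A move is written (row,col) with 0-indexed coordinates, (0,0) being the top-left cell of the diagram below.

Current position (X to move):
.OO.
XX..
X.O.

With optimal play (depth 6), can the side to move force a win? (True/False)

[.OO./XX../X.O.] X move#1: (0,0):+1/XOO./XX../X.O.*, (0,3):-1/.OOX/XX../X.O., (1,2):+1/.OO./XXX./X.O., (1,3):-1/.OO./XX.X/X.O., (2,1):-1/.OO./XX../XXO., (2,3):-1/.OO./XX../X.OX
[XOO./XX../X.O.] end (terminal -1, O#2); searched .OO./XX../X.O. to 6

X winning at [.OO./XX../X.O.]: True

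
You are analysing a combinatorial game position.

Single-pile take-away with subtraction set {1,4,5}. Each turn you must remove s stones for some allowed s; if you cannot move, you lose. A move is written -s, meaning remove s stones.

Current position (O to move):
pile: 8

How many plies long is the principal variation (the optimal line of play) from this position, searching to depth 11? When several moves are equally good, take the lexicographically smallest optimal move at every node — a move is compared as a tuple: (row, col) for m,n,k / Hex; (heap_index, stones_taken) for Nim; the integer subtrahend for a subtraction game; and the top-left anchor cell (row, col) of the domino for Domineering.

ply 1, O at 8 | -1=-1→7*; -4=-1→4; -5=-1→3
ply 2, X at 7 | -1=-1→6; -4=-1→3; -5=+1→2*
ply 3, O at 2 | -1=-1→1*
ply 4, X at 1 | -1=+1→0*
ply 5: 0 is terminal -1 (O); from 8 depth 11

PV length from [8]: 4 plies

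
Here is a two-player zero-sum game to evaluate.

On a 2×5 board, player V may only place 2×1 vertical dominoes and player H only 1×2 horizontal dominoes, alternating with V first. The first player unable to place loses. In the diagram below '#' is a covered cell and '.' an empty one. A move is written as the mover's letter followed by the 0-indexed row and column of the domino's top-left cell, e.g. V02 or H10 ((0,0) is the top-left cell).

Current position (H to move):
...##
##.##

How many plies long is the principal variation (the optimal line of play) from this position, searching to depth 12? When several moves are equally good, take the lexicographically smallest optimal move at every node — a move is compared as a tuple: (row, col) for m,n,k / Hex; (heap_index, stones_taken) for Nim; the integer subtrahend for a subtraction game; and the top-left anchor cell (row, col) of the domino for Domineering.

[...##/##.##] H move#1: H00:-1/##.##/##.##, H01:+1/.####/##.##*
[.####/##.##] end (terminal -1, V#2); searched ...##/##.## to 12

PV length from [...##/##.##]: 1 ply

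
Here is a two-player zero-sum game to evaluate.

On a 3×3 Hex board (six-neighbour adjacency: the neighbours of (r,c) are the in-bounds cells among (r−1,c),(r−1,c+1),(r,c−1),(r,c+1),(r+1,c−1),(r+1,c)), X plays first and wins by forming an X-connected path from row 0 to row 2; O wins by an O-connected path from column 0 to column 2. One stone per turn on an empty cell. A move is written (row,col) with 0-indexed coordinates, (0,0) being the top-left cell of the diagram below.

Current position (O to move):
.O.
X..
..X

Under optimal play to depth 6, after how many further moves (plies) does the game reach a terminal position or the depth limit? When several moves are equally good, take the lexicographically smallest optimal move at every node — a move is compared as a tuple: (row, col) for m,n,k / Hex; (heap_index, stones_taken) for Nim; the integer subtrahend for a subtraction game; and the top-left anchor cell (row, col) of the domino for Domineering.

ply 1, O at .O./X../..X | (0,0)=-1→OO./X../..X; (0,2)=-1→.OO/X../..X; (1,1)=+1→.O./XO./..X*; (1,2)=-1→.O./X.O/..X; (2,0)=-1→.O./X../O.X; (2,1)=-1→.O./X../.OX
ply 2, X at .O./XO./..X | (0,0)=-1→XO./XO./..X*; (0,2)=-1→.OX/XO./..X; (1,2)=-1→.O./XOX/..X; (2,0)=-1→.O./XO./X.X; (2,1)=-1→.O./XO./.XX
ply 3, O at XO./XO./..X | (0,2)=-1→XOO/XO./..X; (1,2)=-1→XO./XOO/..X; (2,0)=+1→XO./XO./O.X*; (2,1)=-1→XO./XO./.OX
ply 4, X at XO./XO./O.X | (0,2)=-1→XOX/XO./O.X*; (1,2)=-1→XO./XOX/O.X; (2,1)=-1→XO./XO./OXX
ply 5, O at XOX/XO./O.X | (1,2)=+1→XOX/XOO/O.X*; (2,1)=-1→XOX/XO./OOX
ply 6: XOX/XOO/O.X is terminal -1 (X); from .O./X../..X depth 6

PV length from [.O./X../..X]: 5 plies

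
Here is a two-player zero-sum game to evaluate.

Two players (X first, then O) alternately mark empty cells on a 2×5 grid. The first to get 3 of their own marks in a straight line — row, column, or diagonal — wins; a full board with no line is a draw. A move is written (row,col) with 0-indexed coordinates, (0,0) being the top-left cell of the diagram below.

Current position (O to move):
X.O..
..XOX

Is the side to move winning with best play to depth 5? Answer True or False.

O winning at [X.O../..XOX]: True

ply 1, O at X.O../..XOX | (0,1)=+0→XOO../..XOX; (0,3)=+1→X.OO./..XOX*; (0,4)=+0→X.O.O/..XOX; (1,0)=+0→X.O../O.XOX; (1,1)=+0→X.O../.OXOX
ply 2, X at X.OO./..XOX | (0,1)=-1→XXOO./..XOX*; (0,4)=-1→X.OOX/..XOX; (1,0)=-1→X.OO./X.XOX; (1,1)=-1→X.OO./.XXOX
ply 3, O at XXOO./..XOX | (0,4)=+1→XXOOO/..XOX*; (1,0)=+0→XXOO./O.XOX; (1,1)=+0→XXOO./.OXOX
ply 4: XXOOO/..XOX is terminal -1 (X); from X.O../..XOX depth 5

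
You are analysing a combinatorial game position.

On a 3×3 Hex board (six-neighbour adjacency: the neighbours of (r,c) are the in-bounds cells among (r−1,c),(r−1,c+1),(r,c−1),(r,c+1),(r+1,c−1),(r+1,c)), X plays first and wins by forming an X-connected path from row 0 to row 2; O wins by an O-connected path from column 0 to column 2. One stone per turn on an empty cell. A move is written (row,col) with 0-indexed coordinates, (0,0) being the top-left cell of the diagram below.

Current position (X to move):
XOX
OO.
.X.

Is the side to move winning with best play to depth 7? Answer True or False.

X winning at [XOX/OO./.X.]: True

p1 X@[XOX/OO./.X.]: (1,2)[XOX/OOX/.X.]+1* (2,0)[XOX/OO./XX.]-1 (2,2)[XOX/OO./.XX]-1
p2 O@[XOX/OOX/.X.] terminal -1; root [XOX/OO./.X.] d7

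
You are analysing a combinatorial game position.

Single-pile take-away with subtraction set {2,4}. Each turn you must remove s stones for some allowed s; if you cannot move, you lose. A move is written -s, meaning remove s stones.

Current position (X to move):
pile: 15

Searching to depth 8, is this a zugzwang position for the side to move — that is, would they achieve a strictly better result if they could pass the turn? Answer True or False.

zugzwang(15, X) = False

p1 X@[15]: -2[13]+1* -4[11]-1
p2 O@[13]: -2[11]-1* -4[9]-1
p3 X@[11]: -2[9]-1 -4[7]+1*
p4 O@[7]: -2[5]-1* -4[3]-1
p5 X@[5]: -2[3]-1 -4[1]+1*
p6 O@[1] terminal -1; root [15] d8
if X skipped the turn, O would face:
~ p1 O@[15]: -2[13]+1* -4[11]-1
~ p2 X@[13]: -2[11]-1* -4[9]-1
~ p3 O@[11]: -2[9]-1 -4[7]+1*
~ p4 X@[7]: -2[5]-1* -4[3]-1
~ p5 O@[5]: -2[3]-1 -4[1]+1*
~ p6 X@[1] terminal -1; root [15] d8
compare (X): move=+1 vs pass=-1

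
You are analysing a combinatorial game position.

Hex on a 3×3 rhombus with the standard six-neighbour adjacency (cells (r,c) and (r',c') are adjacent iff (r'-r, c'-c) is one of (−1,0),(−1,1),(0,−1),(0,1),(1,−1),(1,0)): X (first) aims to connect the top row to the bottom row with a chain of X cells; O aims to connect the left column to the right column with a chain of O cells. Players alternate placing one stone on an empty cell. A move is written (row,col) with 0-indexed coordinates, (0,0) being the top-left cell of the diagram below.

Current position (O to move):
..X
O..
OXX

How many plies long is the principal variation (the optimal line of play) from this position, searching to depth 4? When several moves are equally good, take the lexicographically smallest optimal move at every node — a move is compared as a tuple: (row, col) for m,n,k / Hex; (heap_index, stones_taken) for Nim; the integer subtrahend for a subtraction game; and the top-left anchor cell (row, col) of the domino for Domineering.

[..X/O../OXX] O move#1: (0,0):-1/O.X/O../OXX*, (0,1):-1/.OX/O../OXX, (1,1):-1/..X/OO./OXX, (1,2):-1/..X/O.O/OXX
[O.X/O../OXX] X move#2: (0,1):+1/OXX/O../OXX*, (1,1):+1/O.X/OX./OXX, (1,2):+1/O.X/O.X/OXX
[OXX/O../OXX] O move#3: (1,1):-1/OXX/OO./OXX*, (1,2):-1/OXX/O.O/OXX
[OXX/OO./OXX] X move#4: (1,2):+1/OXX/OOX/OXX*
[OXX/OOX/OXX] end (terminal -1, O#5); searched ..X/O../OXX to 4

PV length from [..X/O../OXX]: 4 plies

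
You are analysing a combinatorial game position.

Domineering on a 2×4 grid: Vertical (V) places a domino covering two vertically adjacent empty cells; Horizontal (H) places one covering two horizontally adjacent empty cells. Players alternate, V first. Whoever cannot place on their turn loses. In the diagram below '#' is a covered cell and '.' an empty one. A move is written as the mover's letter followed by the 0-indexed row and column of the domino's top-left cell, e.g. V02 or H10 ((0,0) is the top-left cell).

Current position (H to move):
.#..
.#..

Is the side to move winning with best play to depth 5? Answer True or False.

p1 H@[.#../.#..]: H02[.###/.#..]+1* H12[.#../.###]+1
p2 V@[.###/.#..]: V00[####/##..]-1*
p3 H@[####/##..]: H12[####/####]+1*
p4 V@[####/####] terminal -1; root [.#../.#..] d5

H winning at [.#../.#..]: True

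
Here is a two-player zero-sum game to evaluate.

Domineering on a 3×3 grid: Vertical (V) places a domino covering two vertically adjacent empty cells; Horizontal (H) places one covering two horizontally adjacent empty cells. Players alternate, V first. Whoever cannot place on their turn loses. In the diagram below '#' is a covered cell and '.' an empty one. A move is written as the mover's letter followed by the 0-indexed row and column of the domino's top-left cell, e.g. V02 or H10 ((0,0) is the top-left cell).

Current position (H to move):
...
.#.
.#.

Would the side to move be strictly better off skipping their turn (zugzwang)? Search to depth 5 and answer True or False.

p1 H@[.../.#./.#.]: H00[##./.#./.#.]-1* H01[.##/.#./.#.]-1
p2 V@[##./.#./.#.]: V02[###/.##/.#.]+1* V10[##./##./##.]+1 V12[##./.##/.##]+1
p3 H@[###/.##/.#.] terminal -1; root [.../.#./.#.] d5
suppose H passes — search the same position with V to move:
pass> p1 V@[.../.#./.#.]: V00[#../##./.#.]+1* V02[..#/.##/.#.]+1 V10[.../##./##.]+1 V12[.../.##/.##]+1
pass> p2 H@[#../##./.#.]: H01[###/##./.#.]-1*
pass> p3 V@[###/##./.#.]: V12[###/###/.##]+1*
pass> p4 H@[###/###/.##] terminal -1; root [.../.#./.#.] d5
for H: play -1, pass -1

zugzwang(.../.#./.#., H) = False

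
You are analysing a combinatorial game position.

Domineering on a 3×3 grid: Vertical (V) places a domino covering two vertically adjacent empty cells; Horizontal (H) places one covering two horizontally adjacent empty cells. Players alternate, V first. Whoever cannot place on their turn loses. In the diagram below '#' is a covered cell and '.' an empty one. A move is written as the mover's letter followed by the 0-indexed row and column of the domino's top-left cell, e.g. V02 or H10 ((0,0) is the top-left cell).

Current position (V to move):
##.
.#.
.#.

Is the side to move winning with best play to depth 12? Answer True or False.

p1 V@[##./.#./.#.]: V02[###/.##/.#.]+1* V10[##./##./##.]+1 V12[##./.##/.##]+1
p2 H@[###/.##/.#.] terminal -1; root [##./.#./.#.] d12

V winning at [##./.#./.#.]: True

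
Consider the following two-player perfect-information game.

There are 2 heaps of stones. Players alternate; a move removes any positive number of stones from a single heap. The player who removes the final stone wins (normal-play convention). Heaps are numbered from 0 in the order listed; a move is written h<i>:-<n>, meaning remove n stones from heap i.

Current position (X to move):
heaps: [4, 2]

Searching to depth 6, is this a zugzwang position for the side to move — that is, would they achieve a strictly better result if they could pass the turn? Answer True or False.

zugzwang((4,2), X) = False

ply 1, X at (4,2) | h0:-1=-1→(3,2); h0:-2=+1→(2,2)*; h0:-3=-1→(1,2); h0:-4=-1→(0,2); h1:-1=-1→(4,1); h1:-2=-1→(4,0)
ply 2, O at (2,2) | h0:-1=-1→(1,2)*; h0:-2=-1→(0,2); h1:-1=-1→(2,1); h1:-2=-1→(2,0)
ply 3, X at (1,2) | h0:-1=-1→(0,2); h1:-1=+1→(1,1)*; h1:-2=-1→(1,0)
ply 4, O at (1,1) | h0:-1=-1→(0,1)*; h1:-1=-1→(1,0)
ply 5, X at (0,1) | h1:-1=+1→(0,0)*
ply 6: (0,0) is terminal -1 (O); from (4,2) depth 6
if X skipped the turn, O would face:
~ ply 1, O at (4,2) | h0:-1=-1→(3,2); h0:-2=+1→(2,2)*; h0:-3=-1→(1,2); h0:-4=-1→(0,2); h1:-1=-1→(4,1); h1:-2=-1→(4,0)
~ ply 2, X at (2,2) | h0:-1=-1→(1,2)*; h0:-2=-1→(0,2); h1:-1=-1→(2,1); h1:-2=-1→(2,0)
~ ply 3, O at (1,2) | h0:-1=-1→(0,2); h1:-1=+1→(1,1)*; h1:-2=-1→(1,0)
~ ply 4, X at (1,1) | h0:-1=-1→(0,1)*; h1:-1=-1→(1,0)
~ ply 5, O at (0,1) | h1:-1=+1→(0,0)*
~ ply 6: (0,0) is terminal -1 (X); from (4,2) depth 6
compare (X): move=+1 vs pass=-1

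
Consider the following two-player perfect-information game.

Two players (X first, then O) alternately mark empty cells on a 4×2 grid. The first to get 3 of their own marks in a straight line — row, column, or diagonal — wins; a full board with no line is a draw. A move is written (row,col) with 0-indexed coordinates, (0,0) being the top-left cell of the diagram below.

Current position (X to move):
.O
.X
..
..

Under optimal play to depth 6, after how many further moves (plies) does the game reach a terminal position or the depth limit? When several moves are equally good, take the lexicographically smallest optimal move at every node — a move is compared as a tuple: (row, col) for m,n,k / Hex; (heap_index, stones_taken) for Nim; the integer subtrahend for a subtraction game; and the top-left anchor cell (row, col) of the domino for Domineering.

PV length from [.O/.X/../..]: 6 plies

p1 X@[.O/.X/../..]: (0,0)[XO/.X/../..]+0* (1,0)[.O/XX/../..]+0 (2,0)[.O/.X/X./..]+0 (2,1)[.O/.X/.X/..]+0 (3,0)[.O/.X/../X.]+0 (3,1)[.O/.X/../.X]+0
p2 O@[XO/.X/../..]: (1,0)[XO/OX/../..]+0* (2,0)[XO/.X/O./..]+0 (2,1)[XO/.X/.O/..]+0 (3,0)[XO/.X/../O.]+0 (3,1)[XO/.X/../.O]+0
p3 X@[XO/OX/../..]: (2,0)[XO/OX/X./..]+0* (2,1)[XO/OX/.X/..]+0 (3,0)[XO/OX/../X.]+0 (3,1)[XO/OX/../.X]+0
p4 O@[XO/OX/X./..]: (2,1)[XO/OX/XO/..]+0* (3,0)[XO/OX/X./O.]+0 (3,1)[XO/OX/X./.O]+0
p5 X@[XO/OX/XO/..]: (3,0)[XO/OX/XO/X.]+0* (3,1)[XO/OX/XO/.X]+0
p6 O@[XO/OX/XO/X.]: (3,1)[XO/OX/XO/XO]+0*
p7 X@[XO/OX/XO/XO] terminal +0; root [.O/.X/../..] d6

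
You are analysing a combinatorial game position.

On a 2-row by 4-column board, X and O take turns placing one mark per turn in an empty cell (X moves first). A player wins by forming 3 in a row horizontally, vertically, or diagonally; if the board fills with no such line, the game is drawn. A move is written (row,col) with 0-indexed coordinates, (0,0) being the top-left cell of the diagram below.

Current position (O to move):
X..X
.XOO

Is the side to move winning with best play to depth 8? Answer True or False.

O winning at [X..X/.XOO]: False

ply 1, O at X..X/.XOO | (0,1)=+0→XO.X/.XOO*; (0,2)=+0→X.OX/.XOO; (1,0)=+0→X..X/OXOO
ply 2, X at XO.X/.XOO | (0,2)=+0→XOXX/.XOO*; (1,0)=+0→XO.X/XXOO
ply 3, O at XOXX/.XOO | (1,0)=+0→XOXX/OXOO*
ply 4: XOXX/OXOO is terminal +0 (X); from X..X/.XOO depth 8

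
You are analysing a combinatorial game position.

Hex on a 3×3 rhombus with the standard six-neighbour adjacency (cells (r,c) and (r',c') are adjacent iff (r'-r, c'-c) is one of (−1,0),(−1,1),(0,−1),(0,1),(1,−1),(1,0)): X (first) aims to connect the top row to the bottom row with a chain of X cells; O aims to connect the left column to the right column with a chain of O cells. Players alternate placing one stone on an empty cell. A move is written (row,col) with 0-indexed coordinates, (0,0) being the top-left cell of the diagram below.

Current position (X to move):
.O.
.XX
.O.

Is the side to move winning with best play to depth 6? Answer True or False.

ply 1, X at .O./.XX/.O. | (0,0)=+1→XO./.XX/.O.*; (0,2)=+1→.OX/.XX/.O.; (1,0)=+1→.O./XXX/.O.; (2,0)=-1→.O./.XX/XO.; (2,2)=-1→.O./.XX/.OX
ply 2, O at XO./.XX/.O. | (0,2)=-1→XOO/.XX/.O.*; (1,0)=-1→XO./OXX/.O.; (2,0)=-1→XO./.XX/OO.; (2,2)=-1→XO./.XX/.OO
ply 3, X at XOO/.XX/.O. | (1,0)=+1→XOO/XXX/.O.*; (2,0)=-1→XOO/.XX/XO.; (2,2)=-1→XOO/.XX/.OX
ply 4, O at XOO/XXX/.O. | (2,0)=-1→XOO/XXX/OO.*; (2,2)=-1→XOO/XXX/.OO
ply 5, X at XOO/XXX/OO. | (2,2)=+1→XOO/XXX/OOX*
ply 6: XOO/XXX/OOX is terminal -1 (O); from .O./.XX/.O. depth 6

X winning at [.O./.XX/.O.]: True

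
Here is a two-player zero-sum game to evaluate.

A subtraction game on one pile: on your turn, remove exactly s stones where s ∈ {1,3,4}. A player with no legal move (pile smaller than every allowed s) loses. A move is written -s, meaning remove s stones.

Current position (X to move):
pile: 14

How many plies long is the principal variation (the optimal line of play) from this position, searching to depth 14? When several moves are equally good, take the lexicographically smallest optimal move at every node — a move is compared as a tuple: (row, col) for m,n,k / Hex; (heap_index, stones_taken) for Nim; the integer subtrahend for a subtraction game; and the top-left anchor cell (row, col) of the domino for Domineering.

PV length from [14]: 8 plies

[14] X move#1: -1:-1/13*, -3:-1/11, -4:-1/10
[13] O move#2: -1:-1/12, -3:-1/10, -4:+1/9*
[9] X move#3: -1:-1/8*, -3:-1/6, -4:-1/5
[8] O move#4: -1:+1/7*, -3:-1/5, -4:-1/4
[7] X move#5: -1:-1/6*, -3:-1/4, -4:-1/3
[6] O move#6: -1:-1/5, -3:-1/3, -4:+1/2*
[2] X move#7: -1:-1/1*
[1] O move#8: -1:+1/0*
[0] end (terminal -1, X#9); searched 14 to 14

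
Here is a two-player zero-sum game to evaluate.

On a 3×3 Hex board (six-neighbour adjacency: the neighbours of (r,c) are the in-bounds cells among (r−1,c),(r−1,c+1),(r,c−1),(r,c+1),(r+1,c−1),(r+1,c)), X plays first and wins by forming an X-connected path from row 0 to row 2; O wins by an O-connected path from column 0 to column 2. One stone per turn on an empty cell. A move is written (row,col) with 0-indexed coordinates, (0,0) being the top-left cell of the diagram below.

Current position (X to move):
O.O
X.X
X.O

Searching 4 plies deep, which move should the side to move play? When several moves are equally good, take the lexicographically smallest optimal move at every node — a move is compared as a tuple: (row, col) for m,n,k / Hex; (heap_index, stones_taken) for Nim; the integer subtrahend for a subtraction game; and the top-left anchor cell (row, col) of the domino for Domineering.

ply 1, X at O.O/X.X/X.O | (0,1)=+1→OXO/X.X/X.O*; (1,1)=-1→O.O/XXX/X.O; (2,1)=-1→O.O/X.X/XXO
ply 2: OXO/X.X/X.O is terminal -1 (O); from O.O/X.X/X.O depth 4

X's best at [O.O/X.X/X.O]: (0,1)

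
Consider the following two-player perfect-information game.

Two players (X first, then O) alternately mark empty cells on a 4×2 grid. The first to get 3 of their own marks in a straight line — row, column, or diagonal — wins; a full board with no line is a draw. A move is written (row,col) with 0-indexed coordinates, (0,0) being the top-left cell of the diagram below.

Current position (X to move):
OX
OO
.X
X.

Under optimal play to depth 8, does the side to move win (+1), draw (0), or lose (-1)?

value(OX/OO/.X/X., X) = 0

ply 1, X at OX/OO/.X/X. | (2,0)=+0→OX/OO/XX/X.*; (3,1)=-1→OX/OO/.X/XX
ply 2, O at OX/OO/XX/X. | (3,1)=+0→OX/OO/XX/XO*
ply 3: OX/OO/XX/XO is terminal +0 (X); from OX/OO/.X/X. depth 8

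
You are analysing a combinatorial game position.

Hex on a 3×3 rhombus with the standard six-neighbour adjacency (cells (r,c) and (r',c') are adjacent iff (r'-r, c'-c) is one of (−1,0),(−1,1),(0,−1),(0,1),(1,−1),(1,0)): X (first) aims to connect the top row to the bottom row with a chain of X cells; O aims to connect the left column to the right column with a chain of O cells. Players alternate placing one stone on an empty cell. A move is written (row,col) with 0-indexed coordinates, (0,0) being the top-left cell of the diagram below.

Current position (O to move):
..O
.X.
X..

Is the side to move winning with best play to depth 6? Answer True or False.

ply 1, O at ..O/.X./X.. | (0,0)=-1→O.O/.X./X..; (0,1)=+1→.OO/.X./X..*; (1,0)=-1→..O/OX./X..; (1,2)=-1→..O/.XO/X..; (2,1)=-1→..O/.X./XO.; (2,2)=-1→..O/.X./X.O
ply 2, X at .OO/.X./X.. | (0,0)=-1→XOO/.X./X..*; (1,0)=-1→.OO/XX./X..; (1,2)=-1→.OO/.XX/X..; (2,1)=-1→.OO/.X./XX.; (2,2)=-1→.OO/.X./X.X
ply 3, O at XOO/.X./X.. | (1,0)=+1→XOO/OX./X..*; (1,2)=-1→XOO/.XO/X..; (2,1)=-1→XOO/.X./XO.; (2,2)=-1→XOO/.X./X.O
ply 4: XOO/OX./X.. is terminal -1 (X); from ..O/.X./X.. depth 6

O winning at [..O/.X./X..]: True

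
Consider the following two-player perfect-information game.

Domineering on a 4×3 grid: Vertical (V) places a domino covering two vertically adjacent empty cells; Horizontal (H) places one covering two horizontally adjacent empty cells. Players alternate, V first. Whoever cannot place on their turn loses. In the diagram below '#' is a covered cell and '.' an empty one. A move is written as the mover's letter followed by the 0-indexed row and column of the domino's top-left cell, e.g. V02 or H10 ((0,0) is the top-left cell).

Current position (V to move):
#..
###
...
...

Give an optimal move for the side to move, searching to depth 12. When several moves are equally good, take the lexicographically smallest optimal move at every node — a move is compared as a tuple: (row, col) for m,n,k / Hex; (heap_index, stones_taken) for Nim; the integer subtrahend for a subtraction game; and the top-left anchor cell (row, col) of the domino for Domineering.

V's best at [#../###/.../...]: V21

ply 1, V at #../###/.../... | V20=-1→#../###/#../#..; V21=+1→#../###/.#./.#.*; V22=-1→#../###/..#/..#
ply 2, H at #../###/.#./.#. | H01=-1→###/###/.#./.#.*
ply 3, V at ###/###/.#./.#. | V20=+1→###/###/##./##.*; V22=+1→###/###/.##/.##
ply 4: ###/###/##./##. is terminal -1 (H); from #../###/.../... depth 12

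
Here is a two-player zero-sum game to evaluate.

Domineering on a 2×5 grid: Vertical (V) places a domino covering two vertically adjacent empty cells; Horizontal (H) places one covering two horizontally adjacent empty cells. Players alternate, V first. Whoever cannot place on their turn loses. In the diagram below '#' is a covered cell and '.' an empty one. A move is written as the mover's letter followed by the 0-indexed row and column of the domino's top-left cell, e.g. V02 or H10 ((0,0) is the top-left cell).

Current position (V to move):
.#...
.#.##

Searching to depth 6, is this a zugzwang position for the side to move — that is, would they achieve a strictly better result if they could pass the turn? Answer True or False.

[.#.../.#.##] V move#1: V00:-1/##.../##.##, V02:+1/.##../.####*
[.##../.####] H move#2: H03:-1/.####/.####*
[.####/.####] V move#3: V00:+1/#####/#####*
[#####/#####] end (terminal -1, H#4); searched .#.../.#.## to 6
suppose V passes — search the same position with H to move:
pass> [.#.../.#.##] H move#1: H02:-1/.###./.#.##*, H03:-1/.#.##/.#.##
pass> [.###./.#.##] V move#2: V00:+1/####./##.##*
pass> [####./##.##] end (terminal -1, H#3); searched .#.../.#.## to 6
for V: play +1, pass +1

zugzwang(.#.../.#.##, V) = False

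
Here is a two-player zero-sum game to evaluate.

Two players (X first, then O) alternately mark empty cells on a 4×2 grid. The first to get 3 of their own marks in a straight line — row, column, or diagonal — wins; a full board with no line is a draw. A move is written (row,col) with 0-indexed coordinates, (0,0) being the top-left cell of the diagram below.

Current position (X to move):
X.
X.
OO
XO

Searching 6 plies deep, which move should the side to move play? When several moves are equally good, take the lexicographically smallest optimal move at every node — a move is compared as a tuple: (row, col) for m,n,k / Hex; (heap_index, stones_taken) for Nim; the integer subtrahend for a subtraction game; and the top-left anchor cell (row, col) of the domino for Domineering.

X's best at [X./X./OO/XO]: (1,1)

[X./X./OO/XO] X move#1: (0,1):-1/XX/X./OO/XO, (1,1):+0/X./XX/OO/XO*
[X./XX/OO/XO] O move#2: (0,1):+0/XO/XX/OO/XO*
[XO/XX/OO/XO] end (terminal +0, X#3); searched X./X./OO/XO to 6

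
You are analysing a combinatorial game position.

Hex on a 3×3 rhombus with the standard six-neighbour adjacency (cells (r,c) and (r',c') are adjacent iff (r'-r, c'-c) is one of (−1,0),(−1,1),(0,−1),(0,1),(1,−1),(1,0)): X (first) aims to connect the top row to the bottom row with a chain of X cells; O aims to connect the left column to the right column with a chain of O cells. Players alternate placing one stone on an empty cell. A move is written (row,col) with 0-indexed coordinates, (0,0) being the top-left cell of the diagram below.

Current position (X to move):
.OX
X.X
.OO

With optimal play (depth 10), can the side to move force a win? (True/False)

ply 1, X at .OX/X.X/.OO | (0,0)=-1→XOX/X.X/.OO; (1,1)=-1→.OX/XXX/.OO; (2,0)=+1→.OX/X.X/XOO*
ply 2, O at .OX/X.X/XOO | (0,0)=-1→OOX/X.X/XOO*; (1,1)=-1→.OX/XOX/XOO
ply 3, X at OOX/X.X/XOO | (1,1)=+1→OOX/XXX/XOO*
ply 4: OOX/XXX/XOO is terminal -1 (O); from .OX/X.X/.OO depth 10

X winning at [.OX/X.X/.OO]: True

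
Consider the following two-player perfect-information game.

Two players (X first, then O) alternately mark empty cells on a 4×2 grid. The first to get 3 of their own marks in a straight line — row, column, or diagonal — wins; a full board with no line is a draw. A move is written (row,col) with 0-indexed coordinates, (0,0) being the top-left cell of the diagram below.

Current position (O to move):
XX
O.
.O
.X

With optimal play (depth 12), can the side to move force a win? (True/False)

p1 O@[XX/O./.O/.X]: (1,1)[XX/OO/.O/.X]+0* (2,0)[XX/O./OO/.X]+0 (3,0)[XX/O./.O/OX]+0
p2 X@[XX/OO/.O/.X]: (2,0)[XX/OO/XO/.X]+0* (3,0)[XX/OO/.O/XX]+0
p3 O@[XX/OO/XO/.X]: (3,0)[XX/OO/XO/OX]+0*
p4 X@[XX/OO/XO/OX] terminal +0; root [XX/O./.O/.X] d12

O winning at [XX/O./.O/.X]: False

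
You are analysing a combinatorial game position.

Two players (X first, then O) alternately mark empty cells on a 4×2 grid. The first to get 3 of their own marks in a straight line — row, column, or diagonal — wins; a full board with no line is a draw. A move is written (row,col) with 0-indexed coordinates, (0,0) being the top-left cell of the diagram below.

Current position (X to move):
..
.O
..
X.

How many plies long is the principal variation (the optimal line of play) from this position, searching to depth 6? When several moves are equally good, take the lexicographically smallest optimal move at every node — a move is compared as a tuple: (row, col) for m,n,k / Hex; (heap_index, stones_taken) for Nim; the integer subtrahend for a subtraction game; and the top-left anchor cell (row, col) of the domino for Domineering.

PV length from [../.O/../X.]: 6 plies

[../.O/../X.] X move#1: (0,0):-1/X./.O/../X., (0,1):+0/.X/.O/../X.*, (1,0):+0/../XO/../X., (2,0):+0/../.O/X./X., (2,1):+0/../.O/.X/X., (3,1):+0/../.O/../XX
[.X/.O/../X.] O move#2: (0,0):+0/OX/.O/../X.*, (1,0):+0/.X/OO/../X., (2,0):+0/.X/.O/O./X., (2,1):+0/.X/.O/.O/X., (3,1):+0/.X/.O/../XO
[OX/.O/../X.] X move#3: (1,0):+0/OX/XO/../X.*, (2,0):+0/OX/.O/X./X., (2,1):+0/OX/.O/.X/X., (3,1):+0/OX/.O/../XX
[OX/XO/../X.] O move#4: (2,0):+0/OX/XO/O./X.*, (2,1):-1/OX/XO/.O/X., (3,1):-1/OX/XO/../XO
[OX/XO/O./X.] X move#5: (2,1):+0/OX/XO/OX/X.*, (3,1):+0/OX/XO/O./XX
[OX/XO/OX/X.] O move#6: (3,1):+0/OX/XO/OX/XO*
[OX/XO/OX/XO] end (terminal +0, X#7); searched ../.O/../X. to 6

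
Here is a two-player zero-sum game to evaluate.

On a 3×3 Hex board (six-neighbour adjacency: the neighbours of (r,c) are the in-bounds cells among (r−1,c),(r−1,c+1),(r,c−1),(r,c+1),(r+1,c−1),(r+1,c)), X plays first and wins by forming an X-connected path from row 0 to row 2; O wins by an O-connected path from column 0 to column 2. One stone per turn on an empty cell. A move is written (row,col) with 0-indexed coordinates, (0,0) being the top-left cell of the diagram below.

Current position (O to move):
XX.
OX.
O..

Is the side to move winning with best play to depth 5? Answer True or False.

p1 O@[XX./OX./O..]: (0,2)[XXO/OX./O..]-1 (1,2)[XX./OXO/O..]-1 (2,1)[XX./OX./OO.]+1* (2,2)[XX./OX./O.O]-1
p2 X@[XX./OX./OO.]: (0,2)[XXX/OX./OO.]-1* (1,2)[XX./OXX/OO.]-1 (2,2)[XX./OX./OOX]-1
p3 O@[XXX/OX./OO.]: (1,2)[XXX/OXO/OO.]+1* (2,2)[XXX/OX./OOO]+1
p4 X@[XXX/OXO/OO.] terminal -1; root [XX./OX./O..] d5

O winning at [XX./OX./O..]: True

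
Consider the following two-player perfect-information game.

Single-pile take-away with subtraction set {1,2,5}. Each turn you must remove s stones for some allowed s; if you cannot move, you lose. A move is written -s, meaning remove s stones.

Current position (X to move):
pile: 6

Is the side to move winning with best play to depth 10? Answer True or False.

[6] X move#1: -1:-1/5*, -2:-1/4, -5:-1/1
[5] O move#2: -1:-1/4, -2:+1/3*, -5:+1/0
[3] X move#3: -1:-1/2*, -2:-1/1
[2] O move#4: -1:-1/1, -2:+1/0*
[0] end (terminal -1, X#5); searched 6 to 10

X winning at [6]: False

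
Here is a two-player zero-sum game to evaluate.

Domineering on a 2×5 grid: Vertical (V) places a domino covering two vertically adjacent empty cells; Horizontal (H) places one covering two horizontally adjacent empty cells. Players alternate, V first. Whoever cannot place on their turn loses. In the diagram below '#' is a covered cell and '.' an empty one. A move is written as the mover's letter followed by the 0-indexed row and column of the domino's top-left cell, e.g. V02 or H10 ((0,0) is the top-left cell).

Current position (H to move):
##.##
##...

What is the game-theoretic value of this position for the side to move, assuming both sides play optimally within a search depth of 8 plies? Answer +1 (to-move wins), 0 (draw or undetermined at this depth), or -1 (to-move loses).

value(##.##/##..., H) = +1

p1 H@[##.##/##...]: H12[##.##/####.]+1* H13[##.##/##.##]-1
p2 V@[##.##/####.] terminal -1; root [##.##/##...] d8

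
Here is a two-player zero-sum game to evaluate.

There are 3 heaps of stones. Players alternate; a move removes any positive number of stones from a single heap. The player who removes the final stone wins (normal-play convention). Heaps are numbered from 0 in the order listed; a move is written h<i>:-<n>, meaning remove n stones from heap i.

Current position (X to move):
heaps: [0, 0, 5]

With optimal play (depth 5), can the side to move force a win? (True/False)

ply 1, X at (0,0,5) | h2:-1=-1→(0,0,4); h2:-2=-1→(0,0,3); h2:-3=-1→(0,0,2); h2:-4=-1→(0,0,1); h2:-5=+1→(0,0,0)*
ply 2: (0,0,0) is terminal -1 (O); from (0,0,5) depth 5

X winning at [(0,0,5)]: True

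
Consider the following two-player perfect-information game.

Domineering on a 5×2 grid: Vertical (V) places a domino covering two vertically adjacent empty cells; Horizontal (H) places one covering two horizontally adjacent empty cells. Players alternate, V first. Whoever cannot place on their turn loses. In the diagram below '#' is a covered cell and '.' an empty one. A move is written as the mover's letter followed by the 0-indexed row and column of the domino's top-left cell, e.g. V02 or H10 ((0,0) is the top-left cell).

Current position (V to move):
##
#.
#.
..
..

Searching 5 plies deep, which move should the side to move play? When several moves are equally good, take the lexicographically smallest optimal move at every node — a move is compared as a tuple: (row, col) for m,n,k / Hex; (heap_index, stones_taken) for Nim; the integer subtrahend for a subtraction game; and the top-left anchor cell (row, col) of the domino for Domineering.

V's best at [##/#./#./../..]: V30

ply 1, V at ##/#./#./../.. | V11=-1→##/##/##/../..; V21=-1→##/#./##/.#/..; V30=+1→##/#./#./#./#.*; V31=+1→##/#./#./.#/.#
ply 2: ##/#./#./#./#. is terminal -1 (H); from ##/#./#./../.. depth 5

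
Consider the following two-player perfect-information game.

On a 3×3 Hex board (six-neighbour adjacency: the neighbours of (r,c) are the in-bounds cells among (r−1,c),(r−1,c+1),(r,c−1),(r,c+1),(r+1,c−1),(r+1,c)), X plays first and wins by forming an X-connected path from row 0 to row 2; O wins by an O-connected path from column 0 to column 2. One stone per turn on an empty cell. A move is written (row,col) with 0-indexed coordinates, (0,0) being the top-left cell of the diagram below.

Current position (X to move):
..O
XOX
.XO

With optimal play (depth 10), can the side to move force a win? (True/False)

X winning at [..O/XOX/.XO]: True

[..O/XOX/.XO] X move#1: (0,0):-1/X.O/XOX/.XO, (0,1):-1/.XO/XOX/.XO, (2,0):+1/..O/XOX/XXO*
[..O/XOX/XXO] O move#2: (0,0):-1/O.O/XOX/XXO*, (0,1):-1/.OO/XOX/XXO
[O.O/XOX/XXO] X move#3: (0,1):+1/OXO/XOX/XXO*
[OXO/XOX/XXO] end (terminal -1, O#4); searched ..O/XOX/.XO to 10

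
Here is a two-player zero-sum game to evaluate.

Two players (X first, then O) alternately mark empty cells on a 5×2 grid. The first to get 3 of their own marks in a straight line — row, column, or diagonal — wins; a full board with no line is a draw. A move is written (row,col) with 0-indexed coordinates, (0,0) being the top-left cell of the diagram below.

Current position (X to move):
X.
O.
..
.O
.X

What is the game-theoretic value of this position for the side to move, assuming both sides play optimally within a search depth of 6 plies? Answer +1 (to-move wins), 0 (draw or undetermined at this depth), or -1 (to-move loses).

value(X./O./../.O/.X, X) = 0

[X./O./../.O/.X] X move#1: (0,1):+0/XX/O./../.O/.X*, (1,1):+0/X./OX/../.O/.X, (2,0):+0/X./O./X./.O/.X, (2,1):+0/X./O./.X/.O/.X, (3,0):+0/X./O./../XO/.X, (4,0):+0/X./O./../.O/XX
[XX/O./../.O/.X] O move#2: (1,1):+0/XX/OO/../.O/.X*, (2,0):+0/XX/O./O./.O/.X, (2,1):+0/XX/O./.O/.O/.X, (3,0):+0/XX/O./../OO/.X, (4,0):+0/XX/O./../.O/OX
[XX/OO/../.O/.X] X move#3: (2,0):-1/XX/OO/X./.O/.X, (2,1):+0/XX/OO/.X/.O/.X*, (3,0):-1/XX/OO/../XO/.X, (4,0):-1/XX/OO/../.O/XX
[XX/OO/.X/.O/.X] O move#4: (2,0):+0/XX/OO/OX/.O/.X*, (3,0):+0/XX/OO/.X/OO/.X, (4,0):+0/XX/OO/.X/.O/OX
[XX/OO/OX/.O/.X] X move#5: (3,0):+0/XX/OO/OX/XO/.X*, (4,0):-1/XX/OO/OX/.O/XX
[XX/OO/OX/XO/.X] O move#6: (4,0):+0/XX/OO/OX/XO/OX*
[XX/OO/OX/XO/OX] end (terminal +0, X#7); searched X./O./../.O/.X to 6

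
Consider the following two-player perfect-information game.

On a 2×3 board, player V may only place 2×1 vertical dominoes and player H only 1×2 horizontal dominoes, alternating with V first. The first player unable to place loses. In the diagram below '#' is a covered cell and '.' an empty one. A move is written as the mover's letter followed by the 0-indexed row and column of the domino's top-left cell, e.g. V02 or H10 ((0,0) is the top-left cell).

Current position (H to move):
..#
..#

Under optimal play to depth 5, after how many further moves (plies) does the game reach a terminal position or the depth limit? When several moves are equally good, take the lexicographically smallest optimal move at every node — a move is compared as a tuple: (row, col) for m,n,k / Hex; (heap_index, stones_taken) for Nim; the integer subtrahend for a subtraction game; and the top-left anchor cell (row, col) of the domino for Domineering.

PV length from [..#/..#]: 1 ply

ply 1, H at ..#/..# | H00=+1→###/..#*; H10=+1→..#/###
ply 2: ###/..# is terminal -1 (V); from ..#/..# depth 5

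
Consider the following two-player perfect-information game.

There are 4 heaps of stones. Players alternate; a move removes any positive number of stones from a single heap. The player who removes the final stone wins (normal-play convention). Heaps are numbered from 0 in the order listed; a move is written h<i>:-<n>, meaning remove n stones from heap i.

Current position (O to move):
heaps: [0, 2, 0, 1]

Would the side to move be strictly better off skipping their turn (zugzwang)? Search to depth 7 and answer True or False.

[(0,2,0,1)] O move#1: h1:-1:+1/(0,1,0,1)*, h1:-2:-1/(0,0,0,1), h3:-1:-1/(0,2,0,0)
[(0,1,0,1)] X move#2: h1:-1:-1/(0,0,0,1)*, h3:-1:-1/(0,1,0,0)
[(0,0,0,1)] O move#3: h3:-1:+1/(0,0,0,0)*
[(0,0,0,0)] end (terminal -1, X#4); searched (0,2,0,1) to 7
if O skipped the turn, X would face:
~ [(0,2,0,1)] X move#1: h1:-1:+1/(0,1,0,1)*, h1:-2:-1/(0,0,0,1), h3:-1:-1/(0,2,0,0)
~ [(0,1,0,1)] O move#2: h1:-1:-1/(0,0,0,1)*, h3:-1:-1/(0,1,0,0)
~ [(0,0,0,1)] X move#3: h3:-1:+1/(0,0,0,0)*
~ [(0,0,0,0)] end (terminal -1, O#4); searched (0,2,0,1) to 7
compare (O): move=+1 vs pass=-1

zugzwang((0,2,0,1), O) = False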